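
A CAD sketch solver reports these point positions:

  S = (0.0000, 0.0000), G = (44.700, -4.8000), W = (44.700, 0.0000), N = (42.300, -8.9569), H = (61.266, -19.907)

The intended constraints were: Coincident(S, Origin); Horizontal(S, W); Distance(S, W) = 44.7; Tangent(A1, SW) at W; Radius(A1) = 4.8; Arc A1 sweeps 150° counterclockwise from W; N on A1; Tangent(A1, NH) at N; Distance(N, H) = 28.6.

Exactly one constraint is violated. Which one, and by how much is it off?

Distance(N, H) = 28.6 — off by 6.70.

S = (0.00, 0.00) ✓; S.y = 0.00, W.y = 0.00 ✓; |SW| = 44.70 ✓; ∠(GW, WS) = 90.00° ✓; |GW| = 4.800 ✓; bearing(G→N) − bearing(G→W) = 150.0° ✓; |GN| = 4.800 ✓; ∠(GN, NH) = 90.00° ✓; |NH| = 21.90 ✗.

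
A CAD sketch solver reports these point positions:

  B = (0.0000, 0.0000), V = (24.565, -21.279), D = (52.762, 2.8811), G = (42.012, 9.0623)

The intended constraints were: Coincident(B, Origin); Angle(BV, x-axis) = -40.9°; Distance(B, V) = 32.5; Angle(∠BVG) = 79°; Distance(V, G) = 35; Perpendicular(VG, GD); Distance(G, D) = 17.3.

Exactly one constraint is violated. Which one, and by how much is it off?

Distance(G, D) = 17.3 — off by 4.90.

B = (0.00, 0.00) ✓; BV at -40.90° ✓; |BV| = 32.50 ✓; ∠BVG = 79.00° ✓; |VG| = 35.00 ✓; ∠(VG, GD) = 90.00° ✓; |GD| = 12.40 ✗.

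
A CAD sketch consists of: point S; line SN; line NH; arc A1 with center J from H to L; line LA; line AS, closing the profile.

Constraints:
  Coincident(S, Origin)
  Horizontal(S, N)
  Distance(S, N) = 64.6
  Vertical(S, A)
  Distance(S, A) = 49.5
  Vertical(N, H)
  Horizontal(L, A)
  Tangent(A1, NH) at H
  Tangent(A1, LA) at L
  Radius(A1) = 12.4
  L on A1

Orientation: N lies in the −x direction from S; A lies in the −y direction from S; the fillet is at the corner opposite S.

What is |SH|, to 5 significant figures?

74.495

S is at the origin; SN is horizontal with |SN| = 64.6 and N on the −x side, so N = (-64.600, 0.0000). S and A share the same x with |SA| = 49.5 and A on the −y side, so A = (0.0000, -49.500). The virtual corner opposite S is at (-64.600, -49.500). The tangent condition forces JH to be normal to NH and the tangent condition forces JL to be normal to LA, with radius 12.4, so the center J sits 12.4 in from both sides at J = (-52.200, -37.100). That places the tangent points at H = (-64.600, -37.100) on NH and L = (-52.200, -49.500) on LA. Then |SH| = |H − S| = 74.495.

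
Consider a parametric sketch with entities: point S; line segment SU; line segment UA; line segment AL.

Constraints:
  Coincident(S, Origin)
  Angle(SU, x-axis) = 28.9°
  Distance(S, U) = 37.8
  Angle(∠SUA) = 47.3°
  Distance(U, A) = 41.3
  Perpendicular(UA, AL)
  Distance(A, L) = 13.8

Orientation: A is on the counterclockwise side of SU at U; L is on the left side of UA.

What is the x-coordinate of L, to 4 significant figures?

-10.45

S is at the origin; SU runs at 28.9° with length 37.8, so U = 37.8·(cos 28.9°, sin 28.9°) = (33.09, 18.27). ∠SUA = 47.3°, so UA runs at 28.9° + (180° − 47.3°) = 161.6° from the x-axis; with |UA| = 41.3, A = U + 41.3·(cos 161.6°, sin 161.6°) = (-6.096, 31.30). UA is perpendicular to AL; with |AL| = 13.8 on the left of UA, L = A + 13.8·(-0.3156, -0.9489) = (-10.45, 18.21). So L.x = -10.45.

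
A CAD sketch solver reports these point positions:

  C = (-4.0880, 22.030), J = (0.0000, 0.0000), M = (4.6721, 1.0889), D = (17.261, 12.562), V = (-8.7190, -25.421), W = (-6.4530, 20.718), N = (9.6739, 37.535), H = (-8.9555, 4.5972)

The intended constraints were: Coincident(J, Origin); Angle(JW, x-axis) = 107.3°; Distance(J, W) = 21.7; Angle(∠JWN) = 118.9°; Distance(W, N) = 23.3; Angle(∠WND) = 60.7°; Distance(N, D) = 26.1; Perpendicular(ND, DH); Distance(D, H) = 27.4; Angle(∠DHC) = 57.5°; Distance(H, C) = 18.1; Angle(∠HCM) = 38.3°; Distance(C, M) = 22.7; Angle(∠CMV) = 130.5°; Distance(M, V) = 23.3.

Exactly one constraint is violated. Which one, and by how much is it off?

Distance(M, V) = 23.3 — off by 6.40.

J = (0.00, 0.00) ✓; JW at 107.3° ✓; |JW| = 21.70 ✓; ∠JWN = 118.9° ✓; |WN| = 23.30 ✓; ∠WND = 60.70° ✓; |ND| = 26.10 ✓; ∠(ND, DH) = 90.00° ✓; |DH| = 27.40 ✓; ∠DHC = 57.50° ✓; |HC| = 18.10 ✓; ∠HCM = 38.30° ✓; |CM| = 22.70 ✓; ∠CMV = 130.5° ✓; |MV| = 29.70 ✗.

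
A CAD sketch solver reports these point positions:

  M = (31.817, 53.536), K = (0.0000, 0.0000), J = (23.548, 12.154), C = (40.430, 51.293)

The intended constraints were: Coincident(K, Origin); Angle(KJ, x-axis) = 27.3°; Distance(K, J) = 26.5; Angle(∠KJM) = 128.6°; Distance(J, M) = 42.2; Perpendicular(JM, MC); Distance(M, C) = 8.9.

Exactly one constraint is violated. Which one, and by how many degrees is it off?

Perpendicular(JM, MC) — off by 3.30°.

K = (0.00, 0.00) ✓; KJ at 27.30° ✓; |KJ| = 26.50 ✓; ∠KJM = 128.6° ✓; |JM| = 42.20 ✓; ∠(JM, MC) = 93.30° ✗; |MC| = 8.900 ✓.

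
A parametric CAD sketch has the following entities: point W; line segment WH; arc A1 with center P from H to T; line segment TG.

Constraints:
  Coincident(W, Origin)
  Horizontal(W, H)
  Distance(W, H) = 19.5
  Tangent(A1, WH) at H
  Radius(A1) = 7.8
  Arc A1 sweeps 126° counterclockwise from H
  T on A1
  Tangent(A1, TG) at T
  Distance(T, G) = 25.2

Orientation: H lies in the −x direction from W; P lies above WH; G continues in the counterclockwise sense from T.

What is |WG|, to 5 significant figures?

43.106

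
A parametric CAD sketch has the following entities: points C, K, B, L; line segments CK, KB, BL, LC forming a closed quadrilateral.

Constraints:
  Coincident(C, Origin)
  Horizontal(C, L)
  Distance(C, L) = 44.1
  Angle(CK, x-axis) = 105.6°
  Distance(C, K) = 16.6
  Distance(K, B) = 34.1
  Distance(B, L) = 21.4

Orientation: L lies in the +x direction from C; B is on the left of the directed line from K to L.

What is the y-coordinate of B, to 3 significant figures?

15.8

Checks: |KB| = 34.10 ✓; |BL| = 21.40 ✓.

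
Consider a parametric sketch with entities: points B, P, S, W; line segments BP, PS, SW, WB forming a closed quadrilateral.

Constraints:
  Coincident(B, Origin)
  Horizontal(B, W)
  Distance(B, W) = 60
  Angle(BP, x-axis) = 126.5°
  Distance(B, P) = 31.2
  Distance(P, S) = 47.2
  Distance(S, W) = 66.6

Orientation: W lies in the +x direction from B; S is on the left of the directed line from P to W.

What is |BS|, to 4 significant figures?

56.42

B is at the origin; B and W share the same y with |BW| = 60.0 and W in +x, so W = (60.0, 0). BP runs at 126.5° with |BP| = 31.2, so P = (-18.56, 25.08). S is determined by |PS| = 47.2 and |SW| = 66.6 together: it lies at the intersection of circle(P, 47.2) and circle(W, 66.6). With |PW| = 82.46, the foot of the radical line on PW is 27.85 from P and the perpendicular offset is √(47.2² − 27.85²) = 38.11. Taking the left-of-PW solution: S = (19.56, 52.92).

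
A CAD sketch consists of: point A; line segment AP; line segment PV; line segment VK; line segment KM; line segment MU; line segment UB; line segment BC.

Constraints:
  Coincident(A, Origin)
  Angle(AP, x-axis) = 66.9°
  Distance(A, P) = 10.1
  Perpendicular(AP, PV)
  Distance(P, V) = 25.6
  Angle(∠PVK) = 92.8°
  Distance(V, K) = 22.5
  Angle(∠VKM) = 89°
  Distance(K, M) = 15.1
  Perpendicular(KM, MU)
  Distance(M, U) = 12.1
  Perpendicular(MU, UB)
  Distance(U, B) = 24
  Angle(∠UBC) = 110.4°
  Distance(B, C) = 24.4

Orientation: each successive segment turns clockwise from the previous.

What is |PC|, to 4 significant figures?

55.16

A is at the origin; AP runs at 66.9° with length 10.1, so P = (3.963, 9.290). The perpendicularity gives PV at right angles to AP, so PV runs at -23.10°; with |PV| = 25.6, V = (27.51, -0.7536). ∠PVK = 92.8° gives VK at -110.3° from the x-axis; with |VK| = 22.5, K = (19.70, -21.86). ∠VKM = 89.0° gives KM at 158.7° from the x-axis; with |KM| = 15.1, M = (5.635, -16.37). The perpendicularity gives MU at right angles to KM, so MU runs at 68.70°; with |MU| = 12.1, U = (10.03, -5.098). The perpendicularity gives UB at right angles to MU, so UB runs at -21.30°; with |UB| = 24.0, B = (32.39, -13.82). ∠UBC = 110.4° gives BC at -90.90° from the x-axis; with |BC| = 24.4, C = (32.01, -38.21). Then |PC| = |C − P| = 55.16.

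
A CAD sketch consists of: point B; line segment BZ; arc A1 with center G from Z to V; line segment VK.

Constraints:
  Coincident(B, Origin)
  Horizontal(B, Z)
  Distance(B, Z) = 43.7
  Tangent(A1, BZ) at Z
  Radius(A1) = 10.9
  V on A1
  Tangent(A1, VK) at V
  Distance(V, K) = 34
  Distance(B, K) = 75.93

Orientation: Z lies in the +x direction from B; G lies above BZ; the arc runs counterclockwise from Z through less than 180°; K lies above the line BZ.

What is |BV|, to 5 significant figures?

54.574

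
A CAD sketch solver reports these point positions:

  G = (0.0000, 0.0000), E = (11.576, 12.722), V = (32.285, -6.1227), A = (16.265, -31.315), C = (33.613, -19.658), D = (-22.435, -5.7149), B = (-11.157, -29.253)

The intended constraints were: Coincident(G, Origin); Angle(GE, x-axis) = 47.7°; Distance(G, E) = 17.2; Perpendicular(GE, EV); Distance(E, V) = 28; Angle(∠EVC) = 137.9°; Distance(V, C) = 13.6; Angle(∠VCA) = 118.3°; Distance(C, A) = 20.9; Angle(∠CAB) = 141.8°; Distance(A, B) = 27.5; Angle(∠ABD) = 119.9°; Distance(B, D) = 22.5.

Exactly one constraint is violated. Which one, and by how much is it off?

Distance(B, D) = 22.5 — off by 3.60.

G = (0.00, 0.00) ✓; GE at 47.70° ✓; |GE| = 17.20 ✓; ∠(GE, EV) = 90.00° ✓; |EV| = 28.00 ✓; ∠EVC = 137.9° ✓; |VC| = 13.60 ✓; ∠VCA = 118.3° ✓; |CA| = 20.90 ✓; ∠CAB = 141.8° ✓; |AB| = 27.50 ✓; ∠ABD = 119.9° ✓; |BD| = 26.10 ✗.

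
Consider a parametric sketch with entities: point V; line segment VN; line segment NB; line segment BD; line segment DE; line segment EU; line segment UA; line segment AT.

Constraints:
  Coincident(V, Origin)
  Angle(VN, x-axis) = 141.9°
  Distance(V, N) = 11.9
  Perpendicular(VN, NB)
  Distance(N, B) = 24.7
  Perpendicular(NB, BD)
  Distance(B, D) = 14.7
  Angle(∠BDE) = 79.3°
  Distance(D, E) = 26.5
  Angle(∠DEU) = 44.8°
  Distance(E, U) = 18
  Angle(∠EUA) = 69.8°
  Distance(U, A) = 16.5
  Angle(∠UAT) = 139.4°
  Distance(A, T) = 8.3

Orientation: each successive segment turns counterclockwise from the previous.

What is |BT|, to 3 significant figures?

25.6

∠EUA = 69.8° gives UA at -52.0° from the x-axis; with |UA| = 16.5, A = (-7.82, -16.1). ∠UAT = 139.4° gives AT at -11.4° from the x-axis; with |AT| = 8.3, T = (0.314, -17.8). Then |BT| = |T − B| = 25.6.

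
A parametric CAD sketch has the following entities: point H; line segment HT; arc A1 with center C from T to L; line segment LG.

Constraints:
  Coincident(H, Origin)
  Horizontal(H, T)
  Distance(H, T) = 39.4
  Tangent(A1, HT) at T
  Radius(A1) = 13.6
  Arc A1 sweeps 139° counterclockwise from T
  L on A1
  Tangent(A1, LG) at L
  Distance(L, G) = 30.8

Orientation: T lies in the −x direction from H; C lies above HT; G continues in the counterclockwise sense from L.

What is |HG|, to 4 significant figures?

69.49

H is at the origin; H and T share the same y with |HT| = 39.4 and T on the −x side, so T = (-39.40, 0.000). Since A1 is tangent to HT there, CT ⟂ HT, so C = T + (0, 13.6) = (-39.40, 13.60). On A1, T sits at bearing -90° from C; a 139° counterclockwise sweep puts L at bearing 49°, so L = C + 13.6·(cos 49°, sin 49°) = (-30.48, 23.86). A1 meets LG tangentially, so CL is at right angles to LG, so LG runs along (−sin 49°, cos 49°); with |LG| = 30.8, G = (-53.72, 44.07). Then |HG| = |G − H| = 69.49.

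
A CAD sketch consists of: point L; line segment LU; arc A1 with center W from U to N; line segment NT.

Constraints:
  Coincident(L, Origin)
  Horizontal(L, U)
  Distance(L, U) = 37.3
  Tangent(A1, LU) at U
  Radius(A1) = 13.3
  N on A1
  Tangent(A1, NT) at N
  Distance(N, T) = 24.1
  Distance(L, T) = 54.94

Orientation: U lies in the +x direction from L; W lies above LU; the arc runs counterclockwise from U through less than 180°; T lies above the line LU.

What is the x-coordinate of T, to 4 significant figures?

36.77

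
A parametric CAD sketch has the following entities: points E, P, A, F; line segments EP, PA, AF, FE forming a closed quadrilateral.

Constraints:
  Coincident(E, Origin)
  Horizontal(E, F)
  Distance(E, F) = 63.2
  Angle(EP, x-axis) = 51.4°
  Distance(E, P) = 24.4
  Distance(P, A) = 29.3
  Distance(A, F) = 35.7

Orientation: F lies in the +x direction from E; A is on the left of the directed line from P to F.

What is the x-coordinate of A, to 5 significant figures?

42.704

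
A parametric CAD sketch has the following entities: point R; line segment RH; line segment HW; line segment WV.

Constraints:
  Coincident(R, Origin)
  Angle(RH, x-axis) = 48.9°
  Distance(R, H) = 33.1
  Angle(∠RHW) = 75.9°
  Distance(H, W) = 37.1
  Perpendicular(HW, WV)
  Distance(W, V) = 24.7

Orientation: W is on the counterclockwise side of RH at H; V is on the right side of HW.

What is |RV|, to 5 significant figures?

63.794

∠RHW = 75.9°, so HW runs at 48.9° + (180° − 75.9°) = 153.00° from the x-axis; with |HW| = 37.1, W = H + 37.1·(cos 153.00°, sin 153.00°) = (-11.297, 41.786). HW ⟂ WV; with |WV| = 24.7 on the right of HW, V = W + 24.7·(0.45399, 0.89101) = (-0.083656, 63.794). Then |RV| = |V − R| = 63.794.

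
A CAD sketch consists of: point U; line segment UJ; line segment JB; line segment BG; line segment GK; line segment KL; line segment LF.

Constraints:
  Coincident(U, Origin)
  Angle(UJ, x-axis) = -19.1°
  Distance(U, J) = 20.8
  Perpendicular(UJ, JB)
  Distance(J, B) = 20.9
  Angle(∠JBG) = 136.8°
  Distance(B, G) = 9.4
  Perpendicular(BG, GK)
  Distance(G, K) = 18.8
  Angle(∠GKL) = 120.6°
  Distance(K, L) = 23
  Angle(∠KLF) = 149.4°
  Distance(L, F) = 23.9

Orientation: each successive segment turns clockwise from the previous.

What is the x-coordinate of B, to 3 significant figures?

12.8

U is at the origin; UJ runs at -19.1° with length 20.8, so J = (19.7, -6.81). The perpendicularity gives JB at right angles to UJ, so JB runs at -109°; with |JB| = 20.9, B = (12.8, -26.6). So B.x = 12.8.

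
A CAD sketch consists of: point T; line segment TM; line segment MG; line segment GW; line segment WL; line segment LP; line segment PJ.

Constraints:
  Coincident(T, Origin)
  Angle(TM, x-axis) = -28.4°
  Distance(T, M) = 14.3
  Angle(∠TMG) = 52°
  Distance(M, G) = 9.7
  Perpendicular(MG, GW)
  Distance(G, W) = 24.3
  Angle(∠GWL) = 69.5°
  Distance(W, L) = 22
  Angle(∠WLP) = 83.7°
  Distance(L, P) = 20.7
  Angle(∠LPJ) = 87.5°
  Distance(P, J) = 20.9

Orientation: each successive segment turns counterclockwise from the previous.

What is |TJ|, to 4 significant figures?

8.375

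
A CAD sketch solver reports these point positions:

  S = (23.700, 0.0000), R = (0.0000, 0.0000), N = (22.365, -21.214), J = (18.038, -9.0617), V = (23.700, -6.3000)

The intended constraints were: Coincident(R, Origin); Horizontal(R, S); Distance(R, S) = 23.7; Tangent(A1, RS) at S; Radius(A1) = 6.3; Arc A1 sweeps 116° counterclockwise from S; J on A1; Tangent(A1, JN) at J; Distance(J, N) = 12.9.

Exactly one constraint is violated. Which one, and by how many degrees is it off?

Tangent(A1, JN) at J — off by 6.40°.

R = (0.00, 0.00) ✓; R.y = 0.00, S.y = 0.00 ✓; |RS| = 23.70 ✓; ∠(VS, SR) = 90.00° ✓; |VS| = 6.300 ✓; bearing(V→J) − bearing(V→S) = 116.0° ✓; |VJ| = 6.300 ✓; ∠(VJ, JN) = 96.40° ✗; |JN| = 12.90 ✓.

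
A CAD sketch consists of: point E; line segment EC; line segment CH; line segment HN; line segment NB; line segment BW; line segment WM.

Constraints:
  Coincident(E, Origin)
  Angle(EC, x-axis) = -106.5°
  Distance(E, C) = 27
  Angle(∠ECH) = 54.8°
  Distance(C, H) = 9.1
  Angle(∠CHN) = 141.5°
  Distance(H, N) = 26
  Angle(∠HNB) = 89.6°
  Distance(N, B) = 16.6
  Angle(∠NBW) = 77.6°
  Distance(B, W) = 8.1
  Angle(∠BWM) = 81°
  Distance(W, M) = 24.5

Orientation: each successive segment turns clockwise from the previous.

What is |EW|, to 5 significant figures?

1.7586

E is at the origin; EC runs at -106.5° with length 27.0, so C = (-7.6684, -25.888). ∠ECH = 54.8° gives CH at 128.30° from the x-axis; with |CH| = 9.1, H = (-13.308, -18.747). ∠CHN = 141.5° gives HN at 89.800° from the x-axis; with |HN| = 26.0, N = (-13.218, 7.2532). ∠HNB = 89.6° gives NB at -0.60000° from the x-axis; with |NB| = 16.6, B = (3.3814, 7.0793). ∠NBW = 77.6° gives BW at -103.00° from the x-axis; with |BW| = 8.1, W = (1.5593, -0.81306). Then |EW| = |W − E| = 1.7586.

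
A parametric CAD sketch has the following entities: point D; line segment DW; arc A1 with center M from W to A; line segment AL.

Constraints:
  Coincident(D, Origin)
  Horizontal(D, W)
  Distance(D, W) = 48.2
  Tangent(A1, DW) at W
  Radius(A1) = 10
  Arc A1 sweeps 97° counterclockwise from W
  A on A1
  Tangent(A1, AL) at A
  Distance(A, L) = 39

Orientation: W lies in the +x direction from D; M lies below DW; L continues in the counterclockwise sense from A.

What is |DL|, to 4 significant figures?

65.91

D is at the origin; DW is horizontal with |DW| = 48.2 and W on the +x side, so W = (48.20, 0.000). Since A1 is tangent to DW there, MW ⟂ DW, so M = W + (0, -10) = (48.20, -10.00). On A1, W sits at bearing 90° from M; a 97° counterclockwise sweep puts A at bearing 187°, so A = M + 10.0·(cos 187°, sin 187°) = (38.27, -11.22). A1 meets AL tangentially, so MA is at right angles to AL, so AL runs along (−sin 187°, cos 187°); with |AL| = 39.0, L = (43.03, -49.93). Then |DL| = |L − D| = 65.91.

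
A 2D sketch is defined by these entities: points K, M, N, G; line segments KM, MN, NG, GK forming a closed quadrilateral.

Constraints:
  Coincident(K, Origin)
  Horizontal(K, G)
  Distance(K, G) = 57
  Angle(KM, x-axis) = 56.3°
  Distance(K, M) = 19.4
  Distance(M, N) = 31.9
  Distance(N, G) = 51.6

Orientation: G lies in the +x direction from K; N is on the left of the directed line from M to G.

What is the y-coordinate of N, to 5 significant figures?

42.834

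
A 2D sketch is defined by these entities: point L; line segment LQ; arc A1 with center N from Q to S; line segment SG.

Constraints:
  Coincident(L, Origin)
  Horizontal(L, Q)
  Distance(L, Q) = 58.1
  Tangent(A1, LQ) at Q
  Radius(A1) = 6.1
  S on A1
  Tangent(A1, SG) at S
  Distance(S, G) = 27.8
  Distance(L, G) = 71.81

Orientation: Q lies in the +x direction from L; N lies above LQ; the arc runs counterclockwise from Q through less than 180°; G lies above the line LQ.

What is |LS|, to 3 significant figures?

64.5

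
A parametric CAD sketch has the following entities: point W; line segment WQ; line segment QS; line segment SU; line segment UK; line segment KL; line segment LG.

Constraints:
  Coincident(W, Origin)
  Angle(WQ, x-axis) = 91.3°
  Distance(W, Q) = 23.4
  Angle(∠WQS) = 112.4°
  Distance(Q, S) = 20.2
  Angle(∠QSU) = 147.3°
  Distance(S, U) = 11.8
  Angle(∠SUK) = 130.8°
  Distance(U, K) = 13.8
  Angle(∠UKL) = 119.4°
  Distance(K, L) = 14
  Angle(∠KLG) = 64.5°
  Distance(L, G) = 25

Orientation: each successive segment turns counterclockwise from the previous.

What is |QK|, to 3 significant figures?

37.8

W is at the origin; WQ runs at 91.3° with length 23.4, so Q = (-0.531, 23.4). ∠WQS = 112.4° gives QS at 159° from the x-axis; with |QS| = 20.2, S = (-19.4, 30.7). ∠QSU = 147.3° gives SU at -168° from the x-axis; with |SU| = 11.8, U = (-30.9, 28.3). ∠SUK = 130.8° gives UK at -119° from the x-axis; with |UK| = 13.8, K = (-37.7, 16.2). Then |QK| = |K − Q| = 37.8.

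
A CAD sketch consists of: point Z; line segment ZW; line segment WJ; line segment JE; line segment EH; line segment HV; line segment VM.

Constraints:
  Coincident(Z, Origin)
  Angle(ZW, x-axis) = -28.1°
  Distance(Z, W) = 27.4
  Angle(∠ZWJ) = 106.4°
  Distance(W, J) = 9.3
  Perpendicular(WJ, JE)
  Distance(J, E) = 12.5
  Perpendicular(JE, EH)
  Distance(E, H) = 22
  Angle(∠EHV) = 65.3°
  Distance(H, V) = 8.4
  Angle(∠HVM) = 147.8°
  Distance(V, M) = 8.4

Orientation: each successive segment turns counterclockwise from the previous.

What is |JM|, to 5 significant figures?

11.457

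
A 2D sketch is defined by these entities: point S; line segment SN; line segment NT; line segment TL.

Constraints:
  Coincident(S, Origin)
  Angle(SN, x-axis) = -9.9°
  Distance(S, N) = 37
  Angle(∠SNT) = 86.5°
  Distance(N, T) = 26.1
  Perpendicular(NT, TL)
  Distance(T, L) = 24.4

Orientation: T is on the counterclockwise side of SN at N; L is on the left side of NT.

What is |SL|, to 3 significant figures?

26.9

∠SNT = 86.5°, so NT runs at -9.9° + (180° − 86.5°) = 83.6° from the x-axis; with |NT| = 26.1, T = N + 26.1·(cos 83.6°, sin 83.6°) = (39.4, 19.6). NT is perpendicular to TL; with |TL| = 24.4 on the left of NT, L = T + 24.4·(-0.994, 0.111) = (15.1, 22.3). Then |SL| = |L − S| = 26.9.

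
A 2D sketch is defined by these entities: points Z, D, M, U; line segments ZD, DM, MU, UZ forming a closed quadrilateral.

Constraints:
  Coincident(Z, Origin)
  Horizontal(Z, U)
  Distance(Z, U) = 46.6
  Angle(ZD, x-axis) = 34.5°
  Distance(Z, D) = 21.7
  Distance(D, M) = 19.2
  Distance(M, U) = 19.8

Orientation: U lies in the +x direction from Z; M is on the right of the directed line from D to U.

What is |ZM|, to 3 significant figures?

27.7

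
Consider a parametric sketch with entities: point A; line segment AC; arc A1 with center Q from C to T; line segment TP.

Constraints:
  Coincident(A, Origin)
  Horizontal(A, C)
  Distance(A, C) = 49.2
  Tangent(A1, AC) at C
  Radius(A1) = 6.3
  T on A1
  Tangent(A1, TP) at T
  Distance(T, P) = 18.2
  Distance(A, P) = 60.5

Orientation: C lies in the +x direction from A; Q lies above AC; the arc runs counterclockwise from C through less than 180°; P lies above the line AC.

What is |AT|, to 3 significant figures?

55.9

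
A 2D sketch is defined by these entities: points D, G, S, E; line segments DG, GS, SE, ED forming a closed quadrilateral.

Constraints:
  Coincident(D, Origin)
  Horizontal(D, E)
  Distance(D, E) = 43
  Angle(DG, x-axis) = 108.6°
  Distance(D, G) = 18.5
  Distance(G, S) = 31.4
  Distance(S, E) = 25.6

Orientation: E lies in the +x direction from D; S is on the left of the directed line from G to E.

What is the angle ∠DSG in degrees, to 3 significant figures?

34.2°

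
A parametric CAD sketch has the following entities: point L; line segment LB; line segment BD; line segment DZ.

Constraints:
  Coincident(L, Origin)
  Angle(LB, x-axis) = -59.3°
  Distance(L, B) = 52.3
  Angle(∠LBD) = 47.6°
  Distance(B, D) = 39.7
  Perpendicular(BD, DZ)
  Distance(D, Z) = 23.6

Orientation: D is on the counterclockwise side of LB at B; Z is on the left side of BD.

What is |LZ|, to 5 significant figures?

15.662

∠LBD = 47.6°, so BD runs at -59.3° + (180° − 47.6°) = 73.100° from the x-axis; with |BD| = 39.7, D = B + 39.7·(cos 73.100°, sin 73.100°) = (38.242, -6.9848). The perpendicularity gives DZ at right angles to BD; with |DZ| = 23.6 on the left of BD, Z = D + 23.6·(-0.95681, 0.29070) = (15.661, -0.12420). Then |LZ| = |Z − L| = 15.662.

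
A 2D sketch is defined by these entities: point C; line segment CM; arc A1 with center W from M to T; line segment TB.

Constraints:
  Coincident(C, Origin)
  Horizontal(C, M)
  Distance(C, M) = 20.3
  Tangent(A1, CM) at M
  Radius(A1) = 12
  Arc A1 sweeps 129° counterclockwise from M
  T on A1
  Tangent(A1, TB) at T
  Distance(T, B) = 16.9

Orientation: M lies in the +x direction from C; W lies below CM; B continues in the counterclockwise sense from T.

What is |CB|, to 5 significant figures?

39.183

On A1, M sits at bearing 90° from W; a 129° counterclockwise sweep puts T at bearing 219°, so T = W + 12.0·(cos 219°, sin 219°) = (10.974, -19.552). Since A1 is tangent to TB there, WT ⟂ TB, so TB runs along (−sin 219°, cos 219°); with |TB| = 16.9, B = (21.610, -32.686). Then |CB| = |B − C| = 39.183.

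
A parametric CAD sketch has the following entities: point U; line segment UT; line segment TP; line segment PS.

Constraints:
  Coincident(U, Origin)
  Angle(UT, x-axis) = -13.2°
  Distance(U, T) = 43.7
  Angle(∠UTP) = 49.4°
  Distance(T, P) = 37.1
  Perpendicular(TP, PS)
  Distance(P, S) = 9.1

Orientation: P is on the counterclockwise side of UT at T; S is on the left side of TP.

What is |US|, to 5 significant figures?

25.590

U is at the origin; UT runs at -13.2° with length 43.7, so T = 43.7·(cos -13.2°, sin -13.2°) = (42.545, -9.9789). ∠UTP = 49.4°, so TP runs at -13.2° + (180° − 49.4°) = 117.40° from the x-axis; with |TP| = 37.1, P = T + 37.1·(cos 117.40°, sin 117.40°) = (25.472, 22.959). The perpendicularity gives PS at right angles to TP; with |PS| = 9.1 on the left of TP, S = P + 9.1·(-0.88782, -0.46020) = (17.393, 18.771). Then |US| = |S − U| = 25.590.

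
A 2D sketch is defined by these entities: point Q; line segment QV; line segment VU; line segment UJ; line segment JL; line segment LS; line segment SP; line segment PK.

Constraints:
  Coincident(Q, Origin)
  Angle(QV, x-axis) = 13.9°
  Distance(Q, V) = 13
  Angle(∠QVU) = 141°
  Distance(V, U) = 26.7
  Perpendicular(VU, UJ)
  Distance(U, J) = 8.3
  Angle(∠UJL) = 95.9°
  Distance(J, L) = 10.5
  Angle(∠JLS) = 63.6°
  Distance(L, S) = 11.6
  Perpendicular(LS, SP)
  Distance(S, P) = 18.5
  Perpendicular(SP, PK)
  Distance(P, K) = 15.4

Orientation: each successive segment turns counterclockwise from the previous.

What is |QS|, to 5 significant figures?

31.920

Q is at the origin; QV runs at 13.9° with length 13.0, so V = (12.619, 3.1230). ∠QVU = 141.0° gives VU at 52.900° from the x-axis; with |VU| = 26.7, U = (28.725, 24.418). The perpendicularity gives UJ at right angles to VU, so UJ runs at 142.90°; with |UJ| = 8.3, J = (22.105, 29.425). ∠UJL = 95.9° gives JL at -133.00° from the x-axis; with |JL| = 10.5, L = (14.944, 21.746). ∠JLS = 63.6° gives LS at -16.600° from the x-axis; with |LS| = 11.6, S = (26.061, 18.432). Then |QS| = |S − Q| = 31.920.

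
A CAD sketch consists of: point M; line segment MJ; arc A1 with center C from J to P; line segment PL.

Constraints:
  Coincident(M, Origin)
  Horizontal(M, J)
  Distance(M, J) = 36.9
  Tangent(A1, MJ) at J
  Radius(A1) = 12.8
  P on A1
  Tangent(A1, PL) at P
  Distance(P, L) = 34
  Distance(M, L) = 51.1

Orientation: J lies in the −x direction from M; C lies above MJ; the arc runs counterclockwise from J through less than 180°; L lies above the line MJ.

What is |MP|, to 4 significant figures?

26.98

Checks: |CP| = 12.80 ✓; ∠(CP, PL) = 90.00° ✓; |PL| = 34.00 ✓; |ML| = 51.10 ✓.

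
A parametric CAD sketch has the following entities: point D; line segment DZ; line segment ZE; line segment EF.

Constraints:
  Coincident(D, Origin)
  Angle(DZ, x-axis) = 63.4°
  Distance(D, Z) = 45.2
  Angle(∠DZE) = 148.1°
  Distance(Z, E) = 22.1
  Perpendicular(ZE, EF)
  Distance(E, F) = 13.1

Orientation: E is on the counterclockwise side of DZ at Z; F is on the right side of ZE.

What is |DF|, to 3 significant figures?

70.9

D is at the origin; DZ runs at 63.4° with length 45.2, so Z = 45.2·(cos 63.4°, sin 63.4°) = (20.2, 40.4). ∠DZE = 148.1°, so ZE runs at 63.4° + (180° − 148.1°) = 95.3° from the x-axis; with |ZE| = 22.1, E = Z + 22.1·(cos 95.3°, sin 95.3°) = (18.2, 62.4). ZE ⟂ EF; with |EF| = 13.1 on the right of ZE, F = E + 13.1·(0.996, 0.0924) = (31.2, 63.6). Then |DF| = |F − D| = 70.9.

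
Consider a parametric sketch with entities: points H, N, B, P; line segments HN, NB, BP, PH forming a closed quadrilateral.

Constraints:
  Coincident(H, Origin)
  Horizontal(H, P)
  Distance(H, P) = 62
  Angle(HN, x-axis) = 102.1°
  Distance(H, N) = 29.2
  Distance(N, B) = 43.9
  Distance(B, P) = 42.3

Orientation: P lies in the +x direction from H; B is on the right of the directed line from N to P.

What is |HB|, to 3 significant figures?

21.3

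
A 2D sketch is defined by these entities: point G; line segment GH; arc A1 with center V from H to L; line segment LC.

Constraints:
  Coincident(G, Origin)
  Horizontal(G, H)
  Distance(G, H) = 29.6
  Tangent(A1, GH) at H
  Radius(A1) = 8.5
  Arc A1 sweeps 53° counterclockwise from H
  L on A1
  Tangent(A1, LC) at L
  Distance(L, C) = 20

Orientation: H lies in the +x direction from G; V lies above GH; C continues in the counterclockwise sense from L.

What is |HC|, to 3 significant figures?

27.0

G is at the origin; GH is horizontal with |GH| = 29.6 and H on the +x side, so H = (29.6, 0.00). The tangent condition forces VH to be normal to GH, so V = H + (0, 8.5) = (29.6, 8.50). On A1, H sits at bearing -90° from V; a 53° counterclockwise sweep puts L at bearing -37°, so L = V + 8.5·(cos -37°, sin -37°) = (36.4, 3.38). A1 meets LC tangentially, so VL is at right angles to LC, so LC runs along (−sin -37°, cos -37°); with |LC| = 20.0, C = (48.4, 19.4). Then |HC| = |C − H| = 27.0.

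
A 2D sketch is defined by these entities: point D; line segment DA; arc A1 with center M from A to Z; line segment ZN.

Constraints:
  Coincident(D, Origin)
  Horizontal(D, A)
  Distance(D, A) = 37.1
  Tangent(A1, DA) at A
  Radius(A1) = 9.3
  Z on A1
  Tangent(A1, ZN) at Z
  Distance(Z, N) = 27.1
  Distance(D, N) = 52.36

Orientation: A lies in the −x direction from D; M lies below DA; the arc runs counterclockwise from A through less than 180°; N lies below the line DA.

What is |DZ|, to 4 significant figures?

47.49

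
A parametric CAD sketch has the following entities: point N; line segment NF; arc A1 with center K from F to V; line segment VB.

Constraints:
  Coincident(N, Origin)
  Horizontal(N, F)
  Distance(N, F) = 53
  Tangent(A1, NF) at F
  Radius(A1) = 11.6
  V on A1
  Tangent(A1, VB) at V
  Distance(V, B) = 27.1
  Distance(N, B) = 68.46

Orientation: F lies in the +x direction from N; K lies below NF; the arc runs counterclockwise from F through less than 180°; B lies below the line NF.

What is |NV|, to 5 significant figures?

45.830

Checks: |KV| = 11.60 ✓; ∠(KV, VB) = 90.00° ✓; |VB| = 27.10 ✓; |NB| = 68.46 ✓.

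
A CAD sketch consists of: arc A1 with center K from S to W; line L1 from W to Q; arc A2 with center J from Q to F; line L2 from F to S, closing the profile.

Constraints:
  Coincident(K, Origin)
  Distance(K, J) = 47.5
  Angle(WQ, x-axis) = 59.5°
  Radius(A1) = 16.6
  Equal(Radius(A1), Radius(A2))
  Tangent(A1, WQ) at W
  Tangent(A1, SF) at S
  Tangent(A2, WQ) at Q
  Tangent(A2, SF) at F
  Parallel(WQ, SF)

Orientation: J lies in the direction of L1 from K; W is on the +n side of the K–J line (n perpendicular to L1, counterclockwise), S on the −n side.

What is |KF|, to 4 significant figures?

50.32

The slot axis is L1's direction at 59.5°, so u = (cos 59.5°, sin 59.5°) = (0.5075, 0.8616) and n = (−sin 59.5°, cos 59.5°) = (-0.8616, 0.5075). K is at the origin and J lies 47.5 along u from K, so J = 47.5·u = (24.11, 40.93). Tangency of A1 to both parallel lines with radius 16.6 puts W and S at K ± 16.6·n: W = (-14.30, 8.425), S = (14.30, -8.425). Equal radii place Q and F the same way about J: Q = J + 16.6·n = (9.805, 49.35), F = J − 16.6·n = (38.41, 32.50). Then |KF| = |F − K| = 50.32.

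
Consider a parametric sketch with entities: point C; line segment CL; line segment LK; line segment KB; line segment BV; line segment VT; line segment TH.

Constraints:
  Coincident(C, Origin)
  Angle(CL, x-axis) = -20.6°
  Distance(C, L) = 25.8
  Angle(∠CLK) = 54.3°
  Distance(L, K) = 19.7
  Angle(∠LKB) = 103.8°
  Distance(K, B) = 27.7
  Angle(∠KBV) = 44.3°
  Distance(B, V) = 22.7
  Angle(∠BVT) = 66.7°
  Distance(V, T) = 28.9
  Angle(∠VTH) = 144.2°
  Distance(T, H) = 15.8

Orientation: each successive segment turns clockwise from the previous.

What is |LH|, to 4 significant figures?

46.58

C is at the origin; CL runs at -20.6° with length 25.8, so L = (24.15, -9.078). ∠CLK = 54.3° gives LK at -146.3° from the x-axis; with |LK| = 19.7, K = (7.761, -20.01). ∠LKB = 103.8° gives KB at 137.5° from the x-axis; with |KB| = 27.7, B = (-12.66, -1.294). ∠KBV = 44.3° gives BV at 1.800° from the x-axis; with |BV| = 22.7, V = (10.03, -0.5811). ∠BVT = 66.7° gives VT at -111.5° from the x-axis; with |VT| = 28.9, T = (-0.5648, -27.47). ∠VTH = 144.2° gives TH at -147.3° from the x-axis; with |TH| = 15.8, H = (-13.86, -36.01). Then |LH| = |H − L| = 46.58.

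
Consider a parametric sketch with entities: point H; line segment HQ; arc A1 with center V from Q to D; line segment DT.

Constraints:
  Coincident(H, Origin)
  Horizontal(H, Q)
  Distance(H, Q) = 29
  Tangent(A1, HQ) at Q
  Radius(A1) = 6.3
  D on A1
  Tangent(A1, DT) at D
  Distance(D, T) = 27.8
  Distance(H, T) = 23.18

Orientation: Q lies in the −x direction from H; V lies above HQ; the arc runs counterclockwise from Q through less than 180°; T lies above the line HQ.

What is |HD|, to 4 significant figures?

24.45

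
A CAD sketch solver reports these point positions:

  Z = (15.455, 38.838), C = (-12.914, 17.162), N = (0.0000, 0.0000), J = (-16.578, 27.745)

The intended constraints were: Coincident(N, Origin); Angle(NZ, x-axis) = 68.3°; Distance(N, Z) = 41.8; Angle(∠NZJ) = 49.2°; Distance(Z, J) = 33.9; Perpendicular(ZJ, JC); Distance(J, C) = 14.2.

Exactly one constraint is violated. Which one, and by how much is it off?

Distance(J, C) = 14.2 — off by 3.00.

N = (0.00, 0.00) ✓; NZ at 68.30° ✓; |NZ| = 41.80 ✓; ∠NZJ = 49.20° ✓; |ZJ| = 33.90 ✓; ∠(ZJ, JC) = 90.00° ✓; |JC| = 11.20 ✗.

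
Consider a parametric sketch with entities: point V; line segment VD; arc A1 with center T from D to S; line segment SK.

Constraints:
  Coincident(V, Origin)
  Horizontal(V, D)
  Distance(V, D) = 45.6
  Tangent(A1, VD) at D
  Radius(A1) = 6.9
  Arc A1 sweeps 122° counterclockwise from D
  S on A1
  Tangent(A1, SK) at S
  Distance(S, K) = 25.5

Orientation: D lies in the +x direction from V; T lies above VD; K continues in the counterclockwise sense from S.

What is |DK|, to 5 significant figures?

33.081

V is at the origin; VD is horizontal with |VD| = 45.6 and D on the +x side, so D = (45.600, 0.0000). The tangent condition forces TD to be normal to VD, so T = D + (0, 6.9) = (45.600, 6.9000). On A1, D sits at bearing -90° from T; a 122° counterclockwise sweep puts S at bearing 32°, so S = T + 6.9·(cos 32°, sin 32°) = (51.452, 10.556). A1 meets SK tangentially, so TS is at right angles to SK, so SK runs along (−sin 32°, cos 32°); with |SK| = 25.5, K = (37.939, 32.182). Then |DK| = |K − D| = 33.081.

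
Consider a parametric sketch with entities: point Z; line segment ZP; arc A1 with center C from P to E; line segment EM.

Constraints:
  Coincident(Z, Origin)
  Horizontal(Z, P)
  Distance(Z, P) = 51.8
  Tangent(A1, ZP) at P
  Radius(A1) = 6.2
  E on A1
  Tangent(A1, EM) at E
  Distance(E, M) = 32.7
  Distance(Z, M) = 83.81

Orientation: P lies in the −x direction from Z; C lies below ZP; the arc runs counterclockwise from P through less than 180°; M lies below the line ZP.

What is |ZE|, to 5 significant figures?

55.858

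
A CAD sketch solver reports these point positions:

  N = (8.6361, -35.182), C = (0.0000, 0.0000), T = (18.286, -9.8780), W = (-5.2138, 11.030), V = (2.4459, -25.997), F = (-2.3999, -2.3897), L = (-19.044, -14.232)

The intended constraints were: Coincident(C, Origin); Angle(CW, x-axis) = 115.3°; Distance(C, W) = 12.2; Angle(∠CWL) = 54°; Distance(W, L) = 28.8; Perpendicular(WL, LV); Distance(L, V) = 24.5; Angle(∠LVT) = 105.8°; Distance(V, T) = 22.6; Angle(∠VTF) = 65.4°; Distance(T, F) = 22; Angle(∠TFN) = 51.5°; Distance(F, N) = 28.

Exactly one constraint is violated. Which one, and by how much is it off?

Distance(F, N) = 28 — off by 6.60.

C = (0.00, 0.00) ✓; CW at 115.3° ✓; |CW| = 12.20 ✓; ∠CWL = 54.00° ✓; |WL| = 28.80 ✓; ∠(WL, LV) = 90.00° ✓; |LV| = 24.50 ✓; ∠LVT = 105.8° ✓; |VT| = 22.60 ✓; ∠VTF = 65.40° ✓; |TF| = 22.00 ✓; ∠TFN = 51.50° ✓; |FN| = 34.60 ✗.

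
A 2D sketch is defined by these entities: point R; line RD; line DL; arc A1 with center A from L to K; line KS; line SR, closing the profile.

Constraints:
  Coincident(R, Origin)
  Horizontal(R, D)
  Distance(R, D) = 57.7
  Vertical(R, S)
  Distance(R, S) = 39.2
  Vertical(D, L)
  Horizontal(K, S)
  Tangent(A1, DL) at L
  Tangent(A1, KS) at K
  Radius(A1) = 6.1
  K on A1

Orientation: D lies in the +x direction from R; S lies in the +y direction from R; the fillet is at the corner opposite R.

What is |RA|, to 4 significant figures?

61.30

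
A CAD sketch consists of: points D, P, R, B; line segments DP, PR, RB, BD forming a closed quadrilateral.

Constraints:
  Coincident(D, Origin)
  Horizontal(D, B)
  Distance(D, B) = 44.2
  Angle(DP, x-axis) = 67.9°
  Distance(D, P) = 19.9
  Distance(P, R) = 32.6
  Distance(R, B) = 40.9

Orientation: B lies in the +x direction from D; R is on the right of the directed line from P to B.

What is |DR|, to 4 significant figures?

15.27

Checks: |PR| = 32.60 ✓; |RB| = 40.90 ✓.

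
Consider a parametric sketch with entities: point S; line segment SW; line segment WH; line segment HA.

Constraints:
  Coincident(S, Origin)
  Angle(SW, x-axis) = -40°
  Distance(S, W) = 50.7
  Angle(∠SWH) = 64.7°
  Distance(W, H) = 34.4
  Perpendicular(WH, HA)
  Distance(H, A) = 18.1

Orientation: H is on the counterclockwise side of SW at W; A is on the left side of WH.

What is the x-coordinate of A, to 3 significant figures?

30.1

∠SWH = 64.7°, so WH runs at -40.0° + (180° − 64.7°) = 75.3° from the x-axis; with |WH| = 34.4, H = W + 34.4·(cos 75.3°, sin 75.3°) = (47.6, 0.685). WH ⟂ HA; with |HA| = 18.1 on the left of WH, A = H + 18.1·(-0.967, 0.254) = (30.1, 5.28). So A.x = 30.1.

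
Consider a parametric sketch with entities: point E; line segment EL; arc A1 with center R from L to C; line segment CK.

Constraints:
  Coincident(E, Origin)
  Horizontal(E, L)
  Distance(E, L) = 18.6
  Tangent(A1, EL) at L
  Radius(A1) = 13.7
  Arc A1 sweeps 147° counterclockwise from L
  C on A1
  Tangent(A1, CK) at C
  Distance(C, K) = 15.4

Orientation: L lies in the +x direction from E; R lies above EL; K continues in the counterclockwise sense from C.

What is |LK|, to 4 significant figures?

34.02

E is at the origin; E and L share the same y with |EL| = 18.6 and L on the +x side, so L = (18.60, 0.000). Since A1 is tangent to EL there, RL ⟂ EL, so R = L + (0, 13.7) = (18.60, 13.70). On A1, L sits at bearing -90° from R; a 147° counterclockwise sweep puts C at bearing 57°, so C = R + 13.7·(cos 57°, sin 57°) = (26.06, 25.19). A1 meets CK tangentially, so RC is at right angles to CK, so CK runs along (−sin 57°, cos 57°); with |CK| = 15.4, K = (13.15, 33.58). Then |LK| = |K − L| = 34.02.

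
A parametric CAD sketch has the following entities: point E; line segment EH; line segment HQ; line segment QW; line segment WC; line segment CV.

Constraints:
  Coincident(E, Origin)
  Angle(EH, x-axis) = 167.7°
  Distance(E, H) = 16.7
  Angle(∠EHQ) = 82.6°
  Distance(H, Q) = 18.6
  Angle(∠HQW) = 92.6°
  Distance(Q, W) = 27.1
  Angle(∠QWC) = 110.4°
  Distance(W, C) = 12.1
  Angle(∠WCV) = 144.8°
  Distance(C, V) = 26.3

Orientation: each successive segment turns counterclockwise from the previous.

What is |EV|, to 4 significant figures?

21.47

E is at the origin; EH runs at 167.7° with length 16.7, so H = (-16.32, 3.558). ∠EHQ = 82.6° gives HQ at -94.90° from the x-axis; with |HQ| = 18.6, Q = (-17.91, -14.97). ∠HQW = 92.6° gives QW at -7.500° from the x-axis; with |QW| = 27.1, W = (8.963, -18.51). ∠QWC = 110.4° gives WC at 62.10° from the x-axis; with |WC| = 12.1, C = (14.62, -7.818). ∠WCV = 144.8° gives CV at 97.30° from the x-axis; with |CV| = 26.3, V = (11.28, 18.27). Then |EV| = |V − E| = 21.47.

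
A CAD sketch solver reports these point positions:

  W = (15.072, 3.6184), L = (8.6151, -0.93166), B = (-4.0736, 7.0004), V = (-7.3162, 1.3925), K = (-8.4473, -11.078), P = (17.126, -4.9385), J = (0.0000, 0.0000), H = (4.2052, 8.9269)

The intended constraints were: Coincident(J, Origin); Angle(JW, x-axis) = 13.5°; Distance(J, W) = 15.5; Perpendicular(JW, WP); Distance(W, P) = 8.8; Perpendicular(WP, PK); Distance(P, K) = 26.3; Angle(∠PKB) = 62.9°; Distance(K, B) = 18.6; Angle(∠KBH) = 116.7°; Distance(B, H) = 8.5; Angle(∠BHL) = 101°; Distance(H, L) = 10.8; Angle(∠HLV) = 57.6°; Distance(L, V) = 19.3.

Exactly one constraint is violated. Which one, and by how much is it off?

Distance(L, V) = 19.3 — off by 3.20.

J = (0.00, 0.00) ✓; JW at 13.50° ✓; |JW| = 15.50 ✓; ∠(JW, WP) = 90.00° ✓; |WP| = 8.800 ✓; ∠(WP, PK) = 90.00° ✓; |PK| = 26.30 ✓; ∠PKB = 62.90° ✓; |KB| = 18.60 ✓; ∠KBH = 116.7° ✓; |BH| = 8.500 ✓; ∠BHL = 101.0° ✓; |HL| = 10.80 ✓; ∠HLV = 57.60° ✓; |LV| = 16.10 ✗.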